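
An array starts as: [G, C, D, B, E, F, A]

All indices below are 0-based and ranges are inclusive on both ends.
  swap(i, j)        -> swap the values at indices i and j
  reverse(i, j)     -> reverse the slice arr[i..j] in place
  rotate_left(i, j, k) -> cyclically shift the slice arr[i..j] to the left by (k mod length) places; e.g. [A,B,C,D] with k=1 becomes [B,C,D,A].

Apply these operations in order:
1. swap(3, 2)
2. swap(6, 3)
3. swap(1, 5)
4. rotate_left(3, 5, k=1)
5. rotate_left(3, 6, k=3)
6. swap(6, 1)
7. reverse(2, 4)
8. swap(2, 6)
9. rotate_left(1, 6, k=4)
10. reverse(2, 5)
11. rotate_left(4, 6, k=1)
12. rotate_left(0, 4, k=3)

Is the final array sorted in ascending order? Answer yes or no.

After 1 (swap(3, 2)): [G, C, B, D, E, F, A]
After 2 (swap(6, 3)): [G, C, B, A, E, F, D]
After 3 (swap(1, 5)): [G, F, B, A, E, C, D]
After 4 (rotate_left(3, 5, k=1)): [G, F, B, E, C, A, D]
After 5 (rotate_left(3, 6, k=3)): [G, F, B, D, E, C, A]
After 6 (swap(6, 1)): [G, A, B, D, E, C, F]
After 7 (reverse(2, 4)): [G, A, E, D, B, C, F]
After 8 (swap(2, 6)): [G, A, F, D, B, C, E]
After 9 (rotate_left(1, 6, k=4)): [G, C, E, A, F, D, B]
After 10 (reverse(2, 5)): [G, C, D, F, A, E, B]
After 11 (rotate_left(4, 6, k=1)): [G, C, D, F, E, B, A]
After 12 (rotate_left(0, 4, k=3)): [F, E, G, C, D, B, A]

Answer: no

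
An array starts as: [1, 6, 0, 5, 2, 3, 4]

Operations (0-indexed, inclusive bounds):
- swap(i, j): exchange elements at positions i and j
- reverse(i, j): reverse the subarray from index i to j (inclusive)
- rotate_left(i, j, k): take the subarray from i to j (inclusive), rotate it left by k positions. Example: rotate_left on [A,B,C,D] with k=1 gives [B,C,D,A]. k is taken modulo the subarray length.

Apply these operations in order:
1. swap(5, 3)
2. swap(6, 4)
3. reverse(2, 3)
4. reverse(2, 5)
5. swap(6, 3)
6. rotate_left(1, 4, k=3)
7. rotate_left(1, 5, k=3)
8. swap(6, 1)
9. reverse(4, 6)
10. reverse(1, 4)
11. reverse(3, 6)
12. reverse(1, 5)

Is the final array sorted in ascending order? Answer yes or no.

Answer: no

Derivation:
After 1 (swap(5, 3)): [1, 6, 0, 3, 2, 5, 4]
After 2 (swap(6, 4)): [1, 6, 0, 3, 4, 5, 2]
After 3 (reverse(2, 3)): [1, 6, 3, 0, 4, 5, 2]
After 4 (reverse(2, 5)): [1, 6, 5, 4, 0, 3, 2]
After 5 (swap(6, 3)): [1, 6, 5, 2, 0, 3, 4]
After 6 (rotate_left(1, 4, k=3)): [1, 0, 6, 5, 2, 3, 4]
After 7 (rotate_left(1, 5, k=3)): [1, 2, 3, 0, 6, 5, 4]
After 8 (swap(6, 1)): [1, 4, 3, 0, 6, 5, 2]
After 9 (reverse(4, 6)): [1, 4, 3, 0, 2, 5, 6]
After 10 (reverse(1, 4)): [1, 2, 0, 3, 4, 5, 6]
After 11 (reverse(3, 6)): [1, 2, 0, 6, 5, 4, 3]
After 12 (reverse(1, 5)): [1, 4, 5, 6, 0, 2, 3]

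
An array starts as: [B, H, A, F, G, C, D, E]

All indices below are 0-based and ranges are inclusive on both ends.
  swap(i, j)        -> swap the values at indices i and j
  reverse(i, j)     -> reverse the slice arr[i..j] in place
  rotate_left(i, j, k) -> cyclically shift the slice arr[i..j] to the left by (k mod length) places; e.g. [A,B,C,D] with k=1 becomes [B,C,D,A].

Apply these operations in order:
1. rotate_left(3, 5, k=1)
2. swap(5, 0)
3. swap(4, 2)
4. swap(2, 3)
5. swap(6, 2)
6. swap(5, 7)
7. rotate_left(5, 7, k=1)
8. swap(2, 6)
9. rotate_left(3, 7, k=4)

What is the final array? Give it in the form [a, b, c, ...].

After 1 (rotate_left(3, 5, k=1)): [B, H, A, G, C, F, D, E]
After 2 (swap(5, 0)): [F, H, A, G, C, B, D, E]
After 3 (swap(4, 2)): [F, H, C, G, A, B, D, E]
After 4 (swap(2, 3)): [F, H, G, C, A, B, D, E]
After 5 (swap(6, 2)): [F, H, D, C, A, B, G, E]
After 6 (swap(5, 7)): [F, H, D, C, A, E, G, B]
After 7 (rotate_left(5, 7, k=1)): [F, H, D, C, A, G, B, E]
After 8 (swap(2, 6)): [F, H, B, C, A, G, D, E]
After 9 (rotate_left(3, 7, k=4)): [F, H, B, E, C, A, G, D]

Answer: [F, H, B, E, C, A, G, D]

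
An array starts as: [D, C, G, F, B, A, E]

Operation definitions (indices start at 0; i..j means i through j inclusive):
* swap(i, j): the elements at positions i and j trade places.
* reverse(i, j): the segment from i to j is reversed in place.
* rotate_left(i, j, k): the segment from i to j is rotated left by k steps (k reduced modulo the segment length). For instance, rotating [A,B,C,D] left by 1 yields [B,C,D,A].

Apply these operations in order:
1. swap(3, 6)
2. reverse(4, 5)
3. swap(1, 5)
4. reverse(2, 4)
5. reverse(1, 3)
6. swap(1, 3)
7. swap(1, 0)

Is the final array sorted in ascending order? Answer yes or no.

Answer: no

Derivation:
After 1 (swap(3, 6)): [D, C, G, E, B, A, F]
After 2 (reverse(4, 5)): [D, C, G, E, A, B, F]
After 3 (swap(1, 5)): [D, B, G, E, A, C, F]
After 4 (reverse(2, 4)): [D, B, A, E, G, C, F]
After 5 (reverse(1, 3)): [D, E, A, B, G, C, F]
After 6 (swap(1, 3)): [D, B, A, E, G, C, F]
After 7 (swap(1, 0)): [B, D, A, E, G, C, F]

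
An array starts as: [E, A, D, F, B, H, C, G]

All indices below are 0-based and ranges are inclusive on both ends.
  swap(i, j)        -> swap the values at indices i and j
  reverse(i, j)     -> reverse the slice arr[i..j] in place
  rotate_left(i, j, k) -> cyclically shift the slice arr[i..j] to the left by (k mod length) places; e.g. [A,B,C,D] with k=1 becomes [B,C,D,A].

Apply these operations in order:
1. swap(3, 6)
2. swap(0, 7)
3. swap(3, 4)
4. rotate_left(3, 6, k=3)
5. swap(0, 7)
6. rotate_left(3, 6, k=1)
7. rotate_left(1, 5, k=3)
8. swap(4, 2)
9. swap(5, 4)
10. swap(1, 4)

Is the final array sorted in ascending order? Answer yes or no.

Answer: no

Derivation:
After 1 (swap(3, 6)): [E, A, D, C, B, H, F, G]
After 2 (swap(0, 7)): [G, A, D, C, B, H, F, E]
After 3 (swap(3, 4)): [G, A, D, B, C, H, F, E]
After 4 (rotate_left(3, 6, k=3)): [G, A, D, F, B, C, H, E]
After 5 (swap(0, 7)): [E, A, D, F, B, C, H, G]
After 6 (rotate_left(3, 6, k=1)): [E, A, D, B, C, H, F, G]
After 7 (rotate_left(1, 5, k=3)): [E, C, H, A, D, B, F, G]
After 8 (swap(4, 2)): [E, C, D, A, H, B, F, G]
After 9 (swap(5, 4)): [E, C, D, A, B, H, F, G]
After 10 (swap(1, 4)): [E, B, D, A, C, H, F, G]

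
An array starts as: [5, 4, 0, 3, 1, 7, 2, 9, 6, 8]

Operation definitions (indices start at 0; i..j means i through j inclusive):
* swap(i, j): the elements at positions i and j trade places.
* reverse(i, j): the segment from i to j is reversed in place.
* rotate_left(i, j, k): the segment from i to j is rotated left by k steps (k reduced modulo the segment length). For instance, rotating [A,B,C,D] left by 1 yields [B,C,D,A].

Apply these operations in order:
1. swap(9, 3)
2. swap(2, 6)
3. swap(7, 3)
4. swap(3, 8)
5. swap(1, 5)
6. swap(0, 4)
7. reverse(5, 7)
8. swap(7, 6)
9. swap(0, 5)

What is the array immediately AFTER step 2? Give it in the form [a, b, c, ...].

After 1 (swap(9, 3)): [5, 4, 0, 8, 1, 7, 2, 9, 6, 3]
After 2 (swap(2, 6)): [5, 4, 2, 8, 1, 7, 0, 9, 6, 3]

Answer: [5, 4, 2, 8, 1, 7, 0, 9, 6, 3]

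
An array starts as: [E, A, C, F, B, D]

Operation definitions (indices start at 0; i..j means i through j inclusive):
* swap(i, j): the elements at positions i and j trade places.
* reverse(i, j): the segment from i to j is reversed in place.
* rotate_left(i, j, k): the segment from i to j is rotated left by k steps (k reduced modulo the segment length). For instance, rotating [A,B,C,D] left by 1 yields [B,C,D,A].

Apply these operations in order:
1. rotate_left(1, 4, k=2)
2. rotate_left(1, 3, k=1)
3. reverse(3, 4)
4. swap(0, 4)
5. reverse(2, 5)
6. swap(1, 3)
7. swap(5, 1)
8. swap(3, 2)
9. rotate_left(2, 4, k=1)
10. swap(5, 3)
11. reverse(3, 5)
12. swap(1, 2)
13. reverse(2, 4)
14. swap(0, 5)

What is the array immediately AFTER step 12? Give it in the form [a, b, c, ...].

Answer: [F, D, A, C, B, E]

Derivation:
After 1 (rotate_left(1, 4, k=2)): [E, F, B, A, C, D]
After 2 (rotate_left(1, 3, k=1)): [E, B, A, F, C, D]
After 3 (reverse(3, 4)): [E, B, A, C, F, D]
After 4 (swap(0, 4)): [F, B, A, C, E, D]
After 5 (reverse(2, 5)): [F, B, D, E, C, A]
After 6 (swap(1, 3)): [F, E, D, B, C, A]
After 7 (swap(5, 1)): [F, A, D, B, C, E]
After 8 (swap(3, 2)): [F, A, B, D, C, E]
After 9 (rotate_left(2, 4, k=1)): [F, A, D, C, B, E]
After 10 (swap(5, 3)): [F, A, D, E, B, C]
After 11 (reverse(3, 5)): [F, A, D, C, B, E]
After 12 (swap(1, 2)): [F, D, A, C, B, E]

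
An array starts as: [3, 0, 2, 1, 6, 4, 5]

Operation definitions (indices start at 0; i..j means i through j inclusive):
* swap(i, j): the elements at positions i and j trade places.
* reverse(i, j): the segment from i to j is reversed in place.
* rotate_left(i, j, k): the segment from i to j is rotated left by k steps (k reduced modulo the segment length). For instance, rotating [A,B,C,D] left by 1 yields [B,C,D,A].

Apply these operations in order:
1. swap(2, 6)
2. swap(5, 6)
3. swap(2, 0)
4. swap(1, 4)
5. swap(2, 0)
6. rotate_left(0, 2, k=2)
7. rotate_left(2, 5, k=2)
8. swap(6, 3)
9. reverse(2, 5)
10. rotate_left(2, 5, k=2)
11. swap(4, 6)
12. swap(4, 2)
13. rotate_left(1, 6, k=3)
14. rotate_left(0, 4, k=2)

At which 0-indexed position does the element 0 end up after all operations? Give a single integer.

Answer: 6

Derivation:
After 1 (swap(2, 6)): [3, 0, 5, 1, 6, 4, 2]
After 2 (swap(5, 6)): [3, 0, 5, 1, 6, 2, 4]
After 3 (swap(2, 0)): [5, 0, 3, 1, 6, 2, 4]
After 4 (swap(1, 4)): [5, 6, 3, 1, 0, 2, 4]
After 5 (swap(2, 0)): [3, 6, 5, 1, 0, 2, 4]
After 6 (rotate_left(0, 2, k=2)): [5, 3, 6, 1, 0, 2, 4]
After 7 (rotate_left(2, 5, k=2)): [5, 3, 0, 2, 6, 1, 4]
After 8 (swap(6, 3)): [5, 3, 0, 4, 6, 1, 2]
After 9 (reverse(2, 5)): [5, 3, 1, 6, 4, 0, 2]
After 10 (rotate_left(2, 5, k=2)): [5, 3, 4, 0, 1, 6, 2]
After 11 (swap(4, 6)): [5, 3, 4, 0, 2, 6, 1]
After 12 (swap(4, 2)): [5, 3, 2, 0, 4, 6, 1]
After 13 (rotate_left(1, 6, k=3)): [5, 4, 6, 1, 3, 2, 0]
After 14 (rotate_left(0, 4, k=2)): [6, 1, 3, 5, 4, 2, 0]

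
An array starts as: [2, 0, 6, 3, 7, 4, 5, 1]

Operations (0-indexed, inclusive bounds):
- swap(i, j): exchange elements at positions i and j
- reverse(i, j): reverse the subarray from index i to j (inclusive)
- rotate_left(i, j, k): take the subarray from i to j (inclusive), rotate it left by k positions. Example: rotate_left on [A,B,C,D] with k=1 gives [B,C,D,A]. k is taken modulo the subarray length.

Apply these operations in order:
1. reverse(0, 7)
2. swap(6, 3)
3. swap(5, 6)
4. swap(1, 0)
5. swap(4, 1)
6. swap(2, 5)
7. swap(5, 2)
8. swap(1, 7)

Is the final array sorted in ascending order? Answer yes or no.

After 1 (reverse(0, 7)): [1, 5, 4, 7, 3, 6, 0, 2]
After 2 (swap(6, 3)): [1, 5, 4, 0, 3, 6, 7, 2]
After 3 (swap(5, 6)): [1, 5, 4, 0, 3, 7, 6, 2]
After 4 (swap(1, 0)): [5, 1, 4, 0, 3, 7, 6, 2]
After 5 (swap(4, 1)): [5, 3, 4, 0, 1, 7, 6, 2]
After 6 (swap(2, 5)): [5, 3, 7, 0, 1, 4, 6, 2]
After 7 (swap(5, 2)): [5, 3, 4, 0, 1, 7, 6, 2]
After 8 (swap(1, 7)): [5, 2, 4, 0, 1, 7, 6, 3]

Answer: no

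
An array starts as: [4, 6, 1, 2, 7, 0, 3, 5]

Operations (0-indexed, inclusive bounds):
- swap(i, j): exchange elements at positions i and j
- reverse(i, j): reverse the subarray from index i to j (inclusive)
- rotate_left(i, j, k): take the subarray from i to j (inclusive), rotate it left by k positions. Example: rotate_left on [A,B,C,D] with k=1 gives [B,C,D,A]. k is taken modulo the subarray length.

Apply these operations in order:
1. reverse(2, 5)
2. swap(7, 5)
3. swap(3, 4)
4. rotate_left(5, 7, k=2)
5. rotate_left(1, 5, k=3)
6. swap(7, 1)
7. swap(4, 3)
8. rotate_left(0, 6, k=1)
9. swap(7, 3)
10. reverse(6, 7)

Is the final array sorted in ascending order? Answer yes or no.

After 1 (reverse(2, 5)): [4, 6, 0, 7, 2, 1, 3, 5]
After 2 (swap(7, 5)): [4, 6, 0, 7, 2, 5, 3, 1]
After 3 (swap(3, 4)): [4, 6, 0, 2, 7, 5, 3, 1]
After 4 (rotate_left(5, 7, k=2)): [4, 6, 0, 2, 7, 1, 5, 3]
After 5 (rotate_left(1, 5, k=3)): [4, 7, 1, 6, 0, 2, 5, 3]
After 6 (swap(7, 1)): [4, 3, 1, 6, 0, 2, 5, 7]
After 7 (swap(4, 3)): [4, 3, 1, 0, 6, 2, 5, 7]
After 8 (rotate_left(0, 6, k=1)): [3, 1, 0, 6, 2, 5, 4, 7]
After 9 (swap(7, 3)): [3, 1, 0, 7, 2, 5, 4, 6]
After 10 (reverse(6, 7)): [3, 1, 0, 7, 2, 5, 6, 4]

Answer: no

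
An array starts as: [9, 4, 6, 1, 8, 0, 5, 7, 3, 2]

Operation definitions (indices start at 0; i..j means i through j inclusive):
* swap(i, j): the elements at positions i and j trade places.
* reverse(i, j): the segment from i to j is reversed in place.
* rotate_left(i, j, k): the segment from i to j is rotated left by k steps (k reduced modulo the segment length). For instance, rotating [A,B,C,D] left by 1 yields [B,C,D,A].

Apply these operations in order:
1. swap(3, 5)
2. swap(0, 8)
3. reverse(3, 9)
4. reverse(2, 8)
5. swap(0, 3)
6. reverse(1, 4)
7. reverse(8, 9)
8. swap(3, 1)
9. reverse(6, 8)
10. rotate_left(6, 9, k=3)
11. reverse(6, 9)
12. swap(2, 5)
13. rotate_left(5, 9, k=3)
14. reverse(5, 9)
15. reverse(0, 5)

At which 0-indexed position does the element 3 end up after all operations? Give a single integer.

After 1 (swap(3, 5)): [9, 4, 6, 0, 8, 1, 5, 7, 3, 2]
After 2 (swap(0, 8)): [3, 4, 6, 0, 8, 1, 5, 7, 9, 2]
After 3 (reverse(3, 9)): [3, 4, 6, 2, 9, 7, 5, 1, 8, 0]
After 4 (reverse(2, 8)): [3, 4, 8, 1, 5, 7, 9, 2, 6, 0]
After 5 (swap(0, 3)): [1, 4, 8, 3, 5, 7, 9, 2, 6, 0]
After 6 (reverse(1, 4)): [1, 5, 3, 8, 4, 7, 9, 2, 6, 0]
After 7 (reverse(8, 9)): [1, 5, 3, 8, 4, 7, 9, 2, 0, 6]
After 8 (swap(3, 1)): [1, 8, 3, 5, 4, 7, 9, 2, 0, 6]
After 9 (reverse(6, 8)): [1, 8, 3, 5, 4, 7, 0, 2, 9, 6]
After 10 (rotate_left(6, 9, k=3)): [1, 8, 3, 5, 4, 7, 6, 0, 2, 9]
After 11 (reverse(6, 9)): [1, 8, 3, 5, 4, 7, 9, 2, 0, 6]
After 12 (swap(2, 5)): [1, 8, 7, 5, 4, 3, 9, 2, 0, 6]
After 13 (rotate_left(5, 9, k=3)): [1, 8, 7, 5, 4, 0, 6, 3, 9, 2]
After 14 (reverse(5, 9)): [1, 8, 7, 5, 4, 2, 9, 3, 6, 0]
After 15 (reverse(0, 5)): [2, 4, 5, 7, 8, 1, 9, 3, 6, 0]

Answer: 7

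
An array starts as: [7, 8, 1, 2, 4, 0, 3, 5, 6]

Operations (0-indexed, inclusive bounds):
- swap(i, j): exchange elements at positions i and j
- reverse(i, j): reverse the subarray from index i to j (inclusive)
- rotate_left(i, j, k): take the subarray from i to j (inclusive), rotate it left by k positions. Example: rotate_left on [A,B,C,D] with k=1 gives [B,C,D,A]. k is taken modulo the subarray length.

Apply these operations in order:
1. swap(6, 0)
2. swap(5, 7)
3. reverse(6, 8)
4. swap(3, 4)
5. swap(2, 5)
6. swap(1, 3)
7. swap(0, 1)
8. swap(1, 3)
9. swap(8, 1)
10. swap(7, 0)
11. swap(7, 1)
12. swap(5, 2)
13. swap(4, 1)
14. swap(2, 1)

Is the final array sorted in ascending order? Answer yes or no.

After 1 (swap(6, 0)): [3, 8, 1, 2, 4, 0, 7, 5, 6]
After 2 (swap(5, 7)): [3, 8, 1, 2, 4, 5, 7, 0, 6]
After 3 (reverse(6, 8)): [3, 8, 1, 2, 4, 5, 6, 0, 7]
After 4 (swap(3, 4)): [3, 8, 1, 4, 2, 5, 6, 0, 7]
After 5 (swap(2, 5)): [3, 8, 5, 4, 2, 1, 6, 0, 7]
After 6 (swap(1, 3)): [3, 4, 5, 8, 2, 1, 6, 0, 7]
After 7 (swap(0, 1)): [4, 3, 5, 8, 2, 1, 6, 0, 7]
After 8 (swap(1, 3)): [4, 8, 5, 3, 2, 1, 6, 0, 7]
After 9 (swap(8, 1)): [4, 7, 5, 3, 2, 1, 6, 0, 8]
After 10 (swap(7, 0)): [0, 7, 5, 3, 2, 1, 6, 4, 8]
After 11 (swap(7, 1)): [0, 4, 5, 3, 2, 1, 6, 7, 8]
After 12 (swap(5, 2)): [0, 4, 1, 3, 2, 5, 6, 7, 8]
After 13 (swap(4, 1)): [0, 2, 1, 3, 4, 5, 6, 7, 8]
After 14 (swap(2, 1)): [0, 1, 2, 3, 4, 5, 6, 7, 8]

Answer: yes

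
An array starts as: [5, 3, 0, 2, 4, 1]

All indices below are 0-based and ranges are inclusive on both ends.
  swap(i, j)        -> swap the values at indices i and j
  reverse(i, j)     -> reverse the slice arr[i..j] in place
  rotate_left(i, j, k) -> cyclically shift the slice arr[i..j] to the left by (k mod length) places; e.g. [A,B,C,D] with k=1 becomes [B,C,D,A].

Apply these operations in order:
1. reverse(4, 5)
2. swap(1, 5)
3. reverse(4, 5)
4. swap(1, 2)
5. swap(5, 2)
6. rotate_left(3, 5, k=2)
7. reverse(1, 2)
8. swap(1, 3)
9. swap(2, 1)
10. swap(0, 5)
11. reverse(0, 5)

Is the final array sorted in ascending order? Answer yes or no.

Answer: no

Derivation:
After 1 (reverse(4, 5)): [5, 3, 0, 2, 1, 4]
After 2 (swap(1, 5)): [5, 4, 0, 2, 1, 3]
After 3 (reverse(4, 5)): [5, 4, 0, 2, 3, 1]
After 4 (swap(1, 2)): [5, 0, 4, 2, 3, 1]
After 5 (swap(5, 2)): [5, 0, 1, 2, 3, 4]
After 6 (rotate_left(3, 5, k=2)): [5, 0, 1, 4, 2, 3]
After 7 (reverse(1, 2)): [5, 1, 0, 4, 2, 3]
After 8 (swap(1, 3)): [5, 4, 0, 1, 2, 3]
After 9 (swap(2, 1)): [5, 0, 4, 1, 2, 3]
After 10 (swap(0, 5)): [3, 0, 4, 1, 2, 5]
After 11 (reverse(0, 5)): [5, 2, 1, 4, 0, 3]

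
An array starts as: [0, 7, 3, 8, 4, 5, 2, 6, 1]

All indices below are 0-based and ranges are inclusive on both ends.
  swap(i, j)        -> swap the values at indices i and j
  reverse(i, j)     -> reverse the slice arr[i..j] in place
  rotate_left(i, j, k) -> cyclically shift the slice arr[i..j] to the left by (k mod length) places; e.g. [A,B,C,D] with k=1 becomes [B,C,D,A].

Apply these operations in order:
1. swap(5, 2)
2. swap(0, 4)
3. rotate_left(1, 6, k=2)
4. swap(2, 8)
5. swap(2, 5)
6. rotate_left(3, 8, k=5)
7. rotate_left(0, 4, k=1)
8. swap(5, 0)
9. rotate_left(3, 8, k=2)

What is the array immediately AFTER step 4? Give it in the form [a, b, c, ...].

Answer: [4, 8, 1, 3, 2, 7, 5, 6, 0]

Derivation:
After 1 (swap(5, 2)): [0, 7, 5, 8, 4, 3, 2, 6, 1]
After 2 (swap(0, 4)): [4, 7, 5, 8, 0, 3, 2, 6, 1]
After 3 (rotate_left(1, 6, k=2)): [4, 8, 0, 3, 2, 7, 5, 6, 1]
After 4 (swap(2, 8)): [4, 8, 1, 3, 2, 7, 5, 6, 0]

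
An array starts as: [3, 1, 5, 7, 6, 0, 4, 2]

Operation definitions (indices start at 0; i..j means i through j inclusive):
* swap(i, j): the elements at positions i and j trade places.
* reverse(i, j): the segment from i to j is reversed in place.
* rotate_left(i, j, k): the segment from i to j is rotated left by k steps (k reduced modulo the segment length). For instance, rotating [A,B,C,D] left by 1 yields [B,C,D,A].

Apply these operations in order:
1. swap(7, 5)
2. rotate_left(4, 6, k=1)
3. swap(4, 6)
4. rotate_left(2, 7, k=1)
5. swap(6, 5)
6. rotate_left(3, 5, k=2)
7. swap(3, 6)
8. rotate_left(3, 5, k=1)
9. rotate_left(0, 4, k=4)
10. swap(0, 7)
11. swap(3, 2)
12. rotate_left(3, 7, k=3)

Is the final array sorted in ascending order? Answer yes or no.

Answer: no

Derivation:
After 1 (swap(7, 5)): [3, 1, 5, 7, 6, 2, 4, 0]
After 2 (rotate_left(4, 6, k=1)): [3, 1, 5, 7, 2, 4, 6, 0]
After 3 (swap(4, 6)): [3, 1, 5, 7, 6, 4, 2, 0]
After 4 (rotate_left(2, 7, k=1)): [3, 1, 7, 6, 4, 2, 0, 5]
After 5 (swap(6, 5)): [3, 1, 7, 6, 4, 0, 2, 5]
After 6 (rotate_left(3, 5, k=2)): [3, 1, 7, 0, 6, 4, 2, 5]
After 7 (swap(3, 6)): [3, 1, 7, 2, 6, 4, 0, 5]
After 8 (rotate_left(3, 5, k=1)): [3, 1, 7, 6, 4, 2, 0, 5]
After 9 (rotate_left(0, 4, k=4)): [4, 3, 1, 7, 6, 2, 0, 5]
After 10 (swap(0, 7)): [5, 3, 1, 7, 6, 2, 0, 4]
After 11 (swap(3, 2)): [5, 3, 7, 1, 6, 2, 0, 4]
After 12 (rotate_left(3, 7, k=3)): [5, 3, 7, 0, 4, 1, 6, 2]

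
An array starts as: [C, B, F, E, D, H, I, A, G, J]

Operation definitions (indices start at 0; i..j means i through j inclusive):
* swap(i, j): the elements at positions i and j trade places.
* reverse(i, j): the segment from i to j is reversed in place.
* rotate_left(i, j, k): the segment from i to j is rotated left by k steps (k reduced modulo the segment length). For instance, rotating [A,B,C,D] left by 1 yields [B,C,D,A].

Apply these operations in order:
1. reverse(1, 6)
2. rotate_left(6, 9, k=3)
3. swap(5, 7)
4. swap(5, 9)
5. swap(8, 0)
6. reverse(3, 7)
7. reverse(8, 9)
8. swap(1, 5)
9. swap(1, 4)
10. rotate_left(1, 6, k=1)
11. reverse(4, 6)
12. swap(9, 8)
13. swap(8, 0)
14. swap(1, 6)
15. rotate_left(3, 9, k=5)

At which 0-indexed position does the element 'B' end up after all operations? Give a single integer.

Answer: 4

Derivation:
After 1 (reverse(1, 6)): [C, I, H, D, E, F, B, A, G, J]
After 2 (rotate_left(6, 9, k=3)): [C, I, H, D, E, F, J, B, A, G]
After 3 (swap(5, 7)): [C, I, H, D, E, B, J, F, A, G]
After 4 (swap(5, 9)): [C, I, H, D, E, G, J, F, A, B]
After 5 (swap(8, 0)): [A, I, H, D, E, G, J, F, C, B]
After 6 (reverse(3, 7)): [A, I, H, F, J, G, E, D, C, B]
After 7 (reverse(8, 9)): [A, I, H, F, J, G, E, D, B, C]
After 8 (swap(1, 5)): [A, G, H, F, J, I, E, D, B, C]
After 9 (swap(1, 4)): [A, J, H, F, G, I, E, D, B, C]
After 10 (rotate_left(1, 6, k=1)): [A, H, F, G, I, E, J, D, B, C]
After 11 (reverse(4, 6)): [A, H, F, G, J, E, I, D, B, C]
After 12 (swap(9, 8)): [A, H, F, G, J, E, I, D, C, B]
After 13 (swap(8, 0)): [C, H, F, G, J, E, I, D, A, B]
After 14 (swap(1, 6)): [C, I, F, G, J, E, H, D, A, B]
After 15 (rotate_left(3, 9, k=5)): [C, I, F, A, B, G, J, E, H, D]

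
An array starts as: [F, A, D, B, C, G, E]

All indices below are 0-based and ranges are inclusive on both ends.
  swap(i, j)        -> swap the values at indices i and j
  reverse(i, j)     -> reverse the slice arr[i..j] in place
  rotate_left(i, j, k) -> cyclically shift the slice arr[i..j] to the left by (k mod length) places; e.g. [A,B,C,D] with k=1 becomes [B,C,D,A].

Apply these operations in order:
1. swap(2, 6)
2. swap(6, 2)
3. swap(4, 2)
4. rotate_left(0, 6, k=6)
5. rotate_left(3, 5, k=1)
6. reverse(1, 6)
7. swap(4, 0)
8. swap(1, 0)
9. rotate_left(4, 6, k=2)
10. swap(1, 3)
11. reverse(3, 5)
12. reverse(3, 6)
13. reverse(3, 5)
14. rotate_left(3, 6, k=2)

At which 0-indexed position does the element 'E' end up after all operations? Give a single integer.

After 1 (swap(2, 6)): [F, A, E, B, C, G, D]
After 2 (swap(6, 2)): [F, A, D, B, C, G, E]
After 3 (swap(4, 2)): [F, A, C, B, D, G, E]
After 4 (rotate_left(0, 6, k=6)): [E, F, A, C, B, D, G]
After 5 (rotate_left(3, 5, k=1)): [E, F, A, B, D, C, G]
After 6 (reverse(1, 6)): [E, G, C, D, B, A, F]
After 7 (swap(4, 0)): [B, G, C, D, E, A, F]
After 8 (swap(1, 0)): [G, B, C, D, E, A, F]
After 9 (rotate_left(4, 6, k=2)): [G, B, C, D, F, E, A]
After 10 (swap(1, 3)): [G, D, C, B, F, E, A]
After 11 (reverse(3, 5)): [G, D, C, E, F, B, A]
After 12 (reverse(3, 6)): [G, D, C, A, B, F, E]
After 13 (reverse(3, 5)): [G, D, C, F, B, A, E]
After 14 (rotate_left(3, 6, k=2)): [G, D, C, A, E, F, B]

Answer: 4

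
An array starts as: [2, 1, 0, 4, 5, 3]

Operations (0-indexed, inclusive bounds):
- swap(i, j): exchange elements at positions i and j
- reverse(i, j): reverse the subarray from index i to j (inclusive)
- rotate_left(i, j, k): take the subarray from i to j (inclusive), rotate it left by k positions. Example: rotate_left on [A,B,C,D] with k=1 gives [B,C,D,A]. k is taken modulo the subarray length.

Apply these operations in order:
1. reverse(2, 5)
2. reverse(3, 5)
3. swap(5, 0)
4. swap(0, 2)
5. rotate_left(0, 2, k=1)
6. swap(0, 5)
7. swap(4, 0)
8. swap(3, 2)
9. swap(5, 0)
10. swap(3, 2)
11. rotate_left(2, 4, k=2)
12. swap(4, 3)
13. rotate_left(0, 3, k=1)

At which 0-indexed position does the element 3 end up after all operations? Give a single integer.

After 1 (reverse(2, 5)): [2, 1, 3, 5, 4, 0]
After 2 (reverse(3, 5)): [2, 1, 3, 0, 4, 5]
After 3 (swap(5, 0)): [5, 1, 3, 0, 4, 2]
After 4 (swap(0, 2)): [3, 1, 5, 0, 4, 2]
After 5 (rotate_left(0, 2, k=1)): [1, 5, 3, 0, 4, 2]
After 6 (swap(0, 5)): [2, 5, 3, 0, 4, 1]
After 7 (swap(4, 0)): [4, 5, 3, 0, 2, 1]
After 8 (swap(3, 2)): [4, 5, 0, 3, 2, 1]
After 9 (swap(5, 0)): [1, 5, 0, 3, 2, 4]
After 10 (swap(3, 2)): [1, 5, 3, 0, 2, 4]
After 11 (rotate_left(2, 4, k=2)): [1, 5, 2, 3, 0, 4]
After 12 (swap(4, 3)): [1, 5, 2, 0, 3, 4]
After 13 (rotate_left(0, 3, k=1)): [5, 2, 0, 1, 3, 4]

Answer: 4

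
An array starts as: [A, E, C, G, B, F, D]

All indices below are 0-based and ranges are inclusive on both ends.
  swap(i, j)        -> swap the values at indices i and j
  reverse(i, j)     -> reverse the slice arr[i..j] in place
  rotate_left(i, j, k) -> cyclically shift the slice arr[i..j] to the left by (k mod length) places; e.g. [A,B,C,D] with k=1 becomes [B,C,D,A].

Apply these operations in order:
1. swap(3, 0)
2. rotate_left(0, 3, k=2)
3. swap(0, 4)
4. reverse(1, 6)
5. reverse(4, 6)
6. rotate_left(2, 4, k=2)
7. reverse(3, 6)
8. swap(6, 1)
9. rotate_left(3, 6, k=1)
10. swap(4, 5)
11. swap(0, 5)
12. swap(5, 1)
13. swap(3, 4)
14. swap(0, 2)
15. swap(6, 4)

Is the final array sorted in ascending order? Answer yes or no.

Answer: yes

Derivation:
After 1 (swap(3, 0)): [G, E, C, A, B, F, D]
After 2 (rotate_left(0, 3, k=2)): [C, A, G, E, B, F, D]
After 3 (swap(0, 4)): [B, A, G, E, C, F, D]
After 4 (reverse(1, 6)): [B, D, F, C, E, G, A]
After 5 (reverse(4, 6)): [B, D, F, C, A, G, E]
After 6 (rotate_left(2, 4, k=2)): [B, D, A, F, C, G, E]
After 7 (reverse(3, 6)): [B, D, A, E, G, C, F]
After 8 (swap(6, 1)): [B, F, A, E, G, C, D]
After 9 (rotate_left(3, 6, k=1)): [B, F, A, G, C, D, E]
After 10 (swap(4, 5)): [B, F, A, G, D, C, E]
After 11 (swap(0, 5)): [C, F, A, G, D, B, E]
After 12 (swap(5, 1)): [C, B, A, G, D, F, E]
After 13 (swap(3, 4)): [C, B, A, D, G, F, E]
After 14 (swap(0, 2)): [A, B, C, D, G, F, E]
After 15 (swap(6, 4)): [A, B, C, D, E, F, G]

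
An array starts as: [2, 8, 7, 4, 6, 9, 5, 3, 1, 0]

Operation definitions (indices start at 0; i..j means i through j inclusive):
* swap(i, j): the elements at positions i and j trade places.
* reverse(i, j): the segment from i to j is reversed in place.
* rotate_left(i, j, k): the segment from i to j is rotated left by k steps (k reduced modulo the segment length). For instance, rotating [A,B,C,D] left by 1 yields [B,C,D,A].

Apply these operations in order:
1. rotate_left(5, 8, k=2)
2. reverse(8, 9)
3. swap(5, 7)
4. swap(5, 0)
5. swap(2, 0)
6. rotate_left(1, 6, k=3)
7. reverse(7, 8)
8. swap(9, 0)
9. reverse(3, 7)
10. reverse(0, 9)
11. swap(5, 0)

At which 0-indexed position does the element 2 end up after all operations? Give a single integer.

Answer: 7

Derivation:
After 1 (rotate_left(5, 8, k=2)): [2, 8, 7, 4, 6, 3, 1, 9, 5, 0]
After 2 (reverse(8, 9)): [2, 8, 7, 4, 6, 3, 1, 9, 0, 5]
After 3 (swap(5, 7)): [2, 8, 7, 4, 6, 9, 1, 3, 0, 5]
After 4 (swap(5, 0)): [9, 8, 7, 4, 6, 2, 1, 3, 0, 5]
After 5 (swap(2, 0)): [7, 8, 9, 4, 6, 2, 1, 3, 0, 5]
After 6 (rotate_left(1, 6, k=3)): [7, 6, 2, 1, 8, 9, 4, 3, 0, 5]
After 7 (reverse(7, 8)): [7, 6, 2, 1, 8, 9, 4, 0, 3, 5]
After 8 (swap(9, 0)): [5, 6, 2, 1, 8, 9, 4, 0, 3, 7]
After 9 (reverse(3, 7)): [5, 6, 2, 0, 4, 9, 8, 1, 3, 7]
After 10 (reverse(0, 9)): [7, 3, 1, 8, 9, 4, 0, 2, 6, 5]
After 11 (swap(5, 0)): [4, 3, 1, 8, 9, 7, 0, 2, 6, 5]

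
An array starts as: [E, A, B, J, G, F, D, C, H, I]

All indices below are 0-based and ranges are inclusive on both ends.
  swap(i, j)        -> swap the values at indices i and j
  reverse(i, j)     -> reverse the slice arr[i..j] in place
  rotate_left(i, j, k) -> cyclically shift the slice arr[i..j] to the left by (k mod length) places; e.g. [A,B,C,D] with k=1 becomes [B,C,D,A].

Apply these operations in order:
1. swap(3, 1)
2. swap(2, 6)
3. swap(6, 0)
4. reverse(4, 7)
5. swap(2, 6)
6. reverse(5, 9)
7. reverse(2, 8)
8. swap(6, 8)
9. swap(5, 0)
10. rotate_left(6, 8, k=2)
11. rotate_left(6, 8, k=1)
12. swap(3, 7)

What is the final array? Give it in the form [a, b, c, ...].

After 1 (swap(3, 1)): [E, J, B, A, G, F, D, C, H, I]
After 2 (swap(2, 6)): [E, J, D, A, G, F, B, C, H, I]
After 3 (swap(6, 0)): [B, J, D, A, G, F, E, C, H, I]
After 4 (reverse(4, 7)): [B, J, D, A, C, E, F, G, H, I]
After 5 (swap(2, 6)): [B, J, F, A, C, E, D, G, H, I]
After 6 (reverse(5, 9)): [B, J, F, A, C, I, H, G, D, E]
After 7 (reverse(2, 8)): [B, J, D, G, H, I, C, A, F, E]
After 8 (swap(6, 8)): [B, J, D, G, H, I, F, A, C, E]
After 9 (swap(5, 0)): [I, J, D, G, H, B, F, A, C, E]
After 10 (rotate_left(6, 8, k=2)): [I, J, D, G, H, B, C, F, A, E]
After 11 (rotate_left(6, 8, k=1)): [I, J, D, G, H, B, F, A, C, E]
After 12 (swap(3, 7)): [I, J, D, A, H, B, F, G, C, E]

Answer: [I, J, D, A, H, B, F, G, C, E]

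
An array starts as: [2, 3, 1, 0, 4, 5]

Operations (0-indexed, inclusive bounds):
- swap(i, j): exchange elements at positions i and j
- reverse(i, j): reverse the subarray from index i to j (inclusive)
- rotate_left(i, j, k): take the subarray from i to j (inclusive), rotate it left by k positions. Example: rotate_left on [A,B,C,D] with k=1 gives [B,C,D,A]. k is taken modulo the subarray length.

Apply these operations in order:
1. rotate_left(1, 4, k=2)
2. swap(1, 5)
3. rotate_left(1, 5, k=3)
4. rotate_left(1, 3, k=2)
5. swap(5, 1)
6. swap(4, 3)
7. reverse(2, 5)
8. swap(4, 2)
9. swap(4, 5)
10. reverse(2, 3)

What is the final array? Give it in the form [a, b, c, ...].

Answer: [2, 3, 0, 4, 1, 5]

Derivation:
After 1 (rotate_left(1, 4, k=2)): [2, 0, 4, 3, 1, 5]
After 2 (swap(1, 5)): [2, 5, 4, 3, 1, 0]
After 3 (rotate_left(1, 5, k=3)): [2, 1, 0, 5, 4, 3]
After 4 (rotate_left(1, 3, k=2)): [2, 5, 1, 0, 4, 3]
After 5 (swap(5, 1)): [2, 3, 1, 0, 4, 5]
After 6 (swap(4, 3)): [2, 3, 1, 4, 0, 5]
After 7 (reverse(2, 5)): [2, 3, 5, 0, 4, 1]
After 8 (swap(4, 2)): [2, 3, 4, 0, 5, 1]
After 9 (swap(4, 5)): [2, 3, 4, 0, 1, 5]
After 10 (reverse(2, 3)): [2, 3, 0, 4, 1, 5]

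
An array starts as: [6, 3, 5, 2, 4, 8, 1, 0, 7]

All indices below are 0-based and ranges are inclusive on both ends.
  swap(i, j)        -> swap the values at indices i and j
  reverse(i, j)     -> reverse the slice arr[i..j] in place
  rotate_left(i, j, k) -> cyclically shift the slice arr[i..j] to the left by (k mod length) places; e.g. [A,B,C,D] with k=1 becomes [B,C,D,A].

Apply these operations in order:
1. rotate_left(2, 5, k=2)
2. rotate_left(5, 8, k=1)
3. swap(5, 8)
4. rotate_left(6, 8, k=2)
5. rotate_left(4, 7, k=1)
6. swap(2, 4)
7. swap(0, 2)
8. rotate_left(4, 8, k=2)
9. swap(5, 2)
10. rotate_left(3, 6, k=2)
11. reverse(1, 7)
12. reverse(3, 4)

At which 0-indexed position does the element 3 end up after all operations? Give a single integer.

Answer: 7

Derivation:
After 1 (rotate_left(2, 5, k=2)): [6, 3, 4, 8, 5, 2, 1, 0, 7]
After 2 (rotate_left(5, 8, k=1)): [6, 3, 4, 8, 5, 1, 0, 7, 2]
After 3 (swap(5, 8)): [6, 3, 4, 8, 5, 2, 0, 7, 1]
After 4 (rotate_left(6, 8, k=2)): [6, 3, 4, 8, 5, 2, 1, 0, 7]
After 5 (rotate_left(4, 7, k=1)): [6, 3, 4, 8, 2, 1, 0, 5, 7]
After 6 (swap(2, 4)): [6, 3, 2, 8, 4, 1, 0, 5, 7]
After 7 (swap(0, 2)): [2, 3, 6, 8, 4, 1, 0, 5, 7]
After 8 (rotate_left(4, 8, k=2)): [2, 3, 6, 8, 0, 5, 7, 4, 1]
After 9 (swap(5, 2)): [2, 3, 5, 8, 0, 6, 7, 4, 1]
After 10 (rotate_left(3, 6, k=2)): [2, 3, 5, 6, 7, 8, 0, 4, 1]
After 11 (reverse(1, 7)): [2, 4, 0, 8, 7, 6, 5, 3, 1]
After 12 (reverse(3, 4)): [2, 4, 0, 7, 8, 6, 5, 3, 1]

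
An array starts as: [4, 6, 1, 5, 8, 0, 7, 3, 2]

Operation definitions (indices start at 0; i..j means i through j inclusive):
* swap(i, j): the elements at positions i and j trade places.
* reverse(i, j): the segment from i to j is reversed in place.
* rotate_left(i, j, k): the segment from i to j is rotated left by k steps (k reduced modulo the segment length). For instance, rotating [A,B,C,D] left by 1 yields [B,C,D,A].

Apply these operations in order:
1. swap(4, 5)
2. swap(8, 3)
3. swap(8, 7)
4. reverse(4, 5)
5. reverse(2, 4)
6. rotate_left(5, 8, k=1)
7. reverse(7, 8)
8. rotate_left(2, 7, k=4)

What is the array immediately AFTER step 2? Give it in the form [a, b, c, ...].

Answer: [4, 6, 1, 2, 0, 8, 7, 3, 5]

Derivation:
After 1 (swap(4, 5)): [4, 6, 1, 5, 0, 8, 7, 3, 2]
After 2 (swap(8, 3)): [4, 6, 1, 2, 0, 8, 7, 3, 5]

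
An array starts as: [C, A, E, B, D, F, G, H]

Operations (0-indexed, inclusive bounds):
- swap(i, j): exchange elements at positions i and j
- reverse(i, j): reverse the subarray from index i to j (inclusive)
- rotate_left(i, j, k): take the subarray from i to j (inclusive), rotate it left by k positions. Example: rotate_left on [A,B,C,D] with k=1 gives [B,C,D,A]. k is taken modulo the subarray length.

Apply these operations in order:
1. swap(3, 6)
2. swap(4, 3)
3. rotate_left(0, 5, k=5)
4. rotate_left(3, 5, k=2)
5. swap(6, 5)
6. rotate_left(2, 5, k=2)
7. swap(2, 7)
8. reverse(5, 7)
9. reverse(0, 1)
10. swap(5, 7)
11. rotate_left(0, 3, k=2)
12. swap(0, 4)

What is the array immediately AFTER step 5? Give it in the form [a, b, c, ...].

After 1 (swap(3, 6)): [C, A, E, G, D, F, B, H]
After 2 (swap(4, 3)): [C, A, E, D, G, F, B, H]
After 3 (rotate_left(0, 5, k=5)): [F, C, A, E, D, G, B, H]
After 4 (rotate_left(3, 5, k=2)): [F, C, A, G, E, D, B, H]
After 5 (swap(6, 5)): [F, C, A, G, E, B, D, H]

Answer: [F, C, A, G, E, B, D, H]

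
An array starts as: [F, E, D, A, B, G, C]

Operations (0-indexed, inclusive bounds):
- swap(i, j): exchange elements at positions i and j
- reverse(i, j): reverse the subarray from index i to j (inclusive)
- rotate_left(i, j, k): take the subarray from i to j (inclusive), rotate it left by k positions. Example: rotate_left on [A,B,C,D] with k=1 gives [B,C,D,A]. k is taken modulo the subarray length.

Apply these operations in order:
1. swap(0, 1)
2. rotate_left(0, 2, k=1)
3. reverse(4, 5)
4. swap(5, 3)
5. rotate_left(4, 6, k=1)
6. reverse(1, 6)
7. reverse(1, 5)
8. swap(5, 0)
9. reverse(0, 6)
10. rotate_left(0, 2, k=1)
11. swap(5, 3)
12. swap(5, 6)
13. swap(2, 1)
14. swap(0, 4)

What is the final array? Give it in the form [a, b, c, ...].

Answer: [B, D, C, E, F, G, A]

Derivation:
After 1 (swap(0, 1)): [E, F, D, A, B, G, C]
After 2 (rotate_left(0, 2, k=1)): [F, D, E, A, B, G, C]
After 3 (reverse(4, 5)): [F, D, E, A, G, B, C]
After 4 (swap(5, 3)): [F, D, E, B, G, A, C]
After 5 (rotate_left(4, 6, k=1)): [F, D, E, B, A, C, G]
After 6 (reverse(1, 6)): [F, G, C, A, B, E, D]
After 7 (reverse(1, 5)): [F, E, B, A, C, G, D]
After 8 (swap(5, 0)): [G, E, B, A, C, F, D]
After 9 (reverse(0, 6)): [D, F, C, A, B, E, G]
After 10 (rotate_left(0, 2, k=1)): [F, C, D, A, B, E, G]
After 11 (swap(5, 3)): [F, C, D, E, B, A, G]
After 12 (swap(5, 6)): [F, C, D, E, B, G, A]
After 13 (swap(2, 1)): [F, D, C, E, B, G, A]
After 14 (swap(0, 4)): [B, D, C, E, F, G, A]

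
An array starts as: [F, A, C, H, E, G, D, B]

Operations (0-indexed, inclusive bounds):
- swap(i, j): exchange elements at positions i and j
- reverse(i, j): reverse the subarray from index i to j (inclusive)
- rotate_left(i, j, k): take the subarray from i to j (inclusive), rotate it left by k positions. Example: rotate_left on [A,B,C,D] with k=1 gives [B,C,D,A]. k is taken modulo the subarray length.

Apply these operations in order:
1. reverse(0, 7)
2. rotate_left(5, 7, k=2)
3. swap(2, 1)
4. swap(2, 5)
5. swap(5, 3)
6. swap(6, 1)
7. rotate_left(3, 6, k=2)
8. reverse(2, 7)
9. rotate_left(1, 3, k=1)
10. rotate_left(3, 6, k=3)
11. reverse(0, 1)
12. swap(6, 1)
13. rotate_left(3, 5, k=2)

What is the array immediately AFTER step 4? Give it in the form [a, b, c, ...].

Answer: [B, G, F, E, H, D, C, A]

Derivation:
After 1 (reverse(0, 7)): [B, D, G, E, H, C, A, F]
After 2 (rotate_left(5, 7, k=2)): [B, D, G, E, H, F, C, A]
After 3 (swap(2, 1)): [B, G, D, E, H, F, C, A]
After 4 (swap(2, 5)): [B, G, F, E, H, D, C, A]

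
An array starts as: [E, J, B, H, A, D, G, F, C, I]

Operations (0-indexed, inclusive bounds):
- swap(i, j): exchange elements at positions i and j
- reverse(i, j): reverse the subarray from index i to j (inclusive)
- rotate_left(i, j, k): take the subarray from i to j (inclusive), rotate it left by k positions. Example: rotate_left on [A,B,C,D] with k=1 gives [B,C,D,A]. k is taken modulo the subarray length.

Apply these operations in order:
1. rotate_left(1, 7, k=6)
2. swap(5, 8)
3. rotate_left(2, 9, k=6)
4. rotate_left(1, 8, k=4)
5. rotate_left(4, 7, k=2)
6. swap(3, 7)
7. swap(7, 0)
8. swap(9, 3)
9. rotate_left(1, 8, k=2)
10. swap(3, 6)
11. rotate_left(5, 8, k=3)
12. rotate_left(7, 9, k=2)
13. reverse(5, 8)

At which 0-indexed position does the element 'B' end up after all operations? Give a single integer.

Answer: 9

Derivation:
After 1 (rotate_left(1, 7, k=6)): [E, F, J, B, H, A, D, G, C, I]
After 2 (swap(5, 8)): [E, F, J, B, H, C, D, G, A, I]
After 3 (rotate_left(2, 9, k=6)): [E, F, A, I, J, B, H, C, D, G]
After 4 (rotate_left(1, 8, k=4)): [E, B, H, C, D, F, A, I, J, G]
After 5 (rotate_left(4, 7, k=2)): [E, B, H, C, A, I, D, F, J, G]
After 6 (swap(3, 7)): [E, B, H, F, A, I, D, C, J, G]
After 7 (swap(7, 0)): [C, B, H, F, A, I, D, E, J, G]
After 8 (swap(9, 3)): [C, B, H, G, A, I, D, E, J, F]
After 9 (rotate_left(1, 8, k=2)): [C, G, A, I, D, E, J, B, H, F]
After 10 (swap(3, 6)): [C, G, A, J, D, E, I, B, H, F]
After 11 (rotate_left(5, 8, k=3)): [C, G, A, J, D, H, E, I, B, F]
After 12 (rotate_left(7, 9, k=2)): [C, G, A, J, D, H, E, F, I, B]
After 13 (reverse(5, 8)): [C, G, A, J, D, I, F, E, H, B]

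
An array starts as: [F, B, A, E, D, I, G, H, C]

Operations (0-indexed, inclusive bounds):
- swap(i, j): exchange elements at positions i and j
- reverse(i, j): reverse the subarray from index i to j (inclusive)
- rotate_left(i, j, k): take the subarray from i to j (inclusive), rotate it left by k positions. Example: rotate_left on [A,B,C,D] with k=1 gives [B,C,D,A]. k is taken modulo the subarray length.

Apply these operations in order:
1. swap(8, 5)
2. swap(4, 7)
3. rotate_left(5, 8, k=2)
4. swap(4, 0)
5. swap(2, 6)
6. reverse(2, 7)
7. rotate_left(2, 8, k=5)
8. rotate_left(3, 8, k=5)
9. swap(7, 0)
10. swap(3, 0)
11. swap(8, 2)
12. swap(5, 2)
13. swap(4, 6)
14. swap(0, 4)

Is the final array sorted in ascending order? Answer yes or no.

After 1 (swap(8, 5)): [F, B, A, E, D, C, G, H, I]
After 2 (swap(4, 7)): [F, B, A, E, H, C, G, D, I]
After 3 (rotate_left(5, 8, k=2)): [F, B, A, E, H, D, I, C, G]
After 4 (swap(4, 0)): [H, B, A, E, F, D, I, C, G]
After 5 (swap(2, 6)): [H, B, I, E, F, D, A, C, G]
After 6 (reverse(2, 7)): [H, B, C, A, D, F, E, I, G]
After 7 (rotate_left(2, 8, k=5)): [H, B, I, G, C, A, D, F, E]
After 8 (rotate_left(3, 8, k=5)): [H, B, I, E, G, C, A, D, F]
After 9 (swap(7, 0)): [D, B, I, E, G, C, A, H, F]
After 10 (swap(3, 0)): [E, B, I, D, G, C, A, H, F]
After 11 (swap(8, 2)): [E, B, F, D, G, C, A, H, I]
After 12 (swap(5, 2)): [E, B, C, D, G, F, A, H, I]
After 13 (swap(4, 6)): [E, B, C, D, A, F, G, H, I]
After 14 (swap(0, 4)): [A, B, C, D, E, F, G, H, I]

Answer: yes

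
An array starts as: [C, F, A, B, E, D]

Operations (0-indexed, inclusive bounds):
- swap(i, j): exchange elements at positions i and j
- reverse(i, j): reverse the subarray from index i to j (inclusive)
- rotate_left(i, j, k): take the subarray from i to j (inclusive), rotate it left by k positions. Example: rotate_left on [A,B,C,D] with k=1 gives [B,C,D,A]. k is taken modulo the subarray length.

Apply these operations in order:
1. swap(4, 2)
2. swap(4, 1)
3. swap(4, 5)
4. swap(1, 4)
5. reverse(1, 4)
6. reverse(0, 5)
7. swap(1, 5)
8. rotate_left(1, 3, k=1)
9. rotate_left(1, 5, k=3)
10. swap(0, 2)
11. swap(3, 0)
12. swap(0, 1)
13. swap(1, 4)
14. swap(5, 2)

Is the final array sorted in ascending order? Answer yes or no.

Answer: yes

Derivation:
After 1 (swap(4, 2)): [C, F, E, B, A, D]
After 2 (swap(4, 1)): [C, A, E, B, F, D]
After 3 (swap(4, 5)): [C, A, E, B, D, F]
After 4 (swap(1, 4)): [C, D, E, B, A, F]
After 5 (reverse(1, 4)): [C, A, B, E, D, F]
After 6 (reverse(0, 5)): [F, D, E, B, A, C]
After 7 (swap(1, 5)): [F, C, E, B, A, D]
After 8 (rotate_left(1, 3, k=1)): [F, E, B, C, A, D]
After 9 (rotate_left(1, 5, k=3)): [F, A, D, E, B, C]
After 10 (swap(0, 2)): [D, A, F, E, B, C]
After 11 (swap(3, 0)): [E, A, F, D, B, C]
After 12 (swap(0, 1)): [A, E, F, D, B, C]
After 13 (swap(1, 4)): [A, B, F, D, E, C]
After 14 (swap(5, 2)): [A, B, C, D, E, F]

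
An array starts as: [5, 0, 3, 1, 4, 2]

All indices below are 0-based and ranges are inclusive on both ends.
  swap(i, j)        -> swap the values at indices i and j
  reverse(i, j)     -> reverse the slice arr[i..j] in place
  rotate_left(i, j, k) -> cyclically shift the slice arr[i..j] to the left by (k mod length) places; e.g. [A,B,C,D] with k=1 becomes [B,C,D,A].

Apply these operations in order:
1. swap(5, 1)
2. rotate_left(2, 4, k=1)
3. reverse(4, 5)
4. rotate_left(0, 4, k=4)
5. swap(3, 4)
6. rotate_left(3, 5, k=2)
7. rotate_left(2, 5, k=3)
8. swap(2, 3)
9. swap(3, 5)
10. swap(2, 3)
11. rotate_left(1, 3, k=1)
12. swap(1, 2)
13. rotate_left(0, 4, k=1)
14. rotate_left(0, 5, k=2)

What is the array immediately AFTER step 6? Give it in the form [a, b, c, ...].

Answer: [0, 5, 2, 3, 4, 1]

Derivation:
After 1 (swap(5, 1)): [5, 2, 3, 1, 4, 0]
After 2 (rotate_left(2, 4, k=1)): [5, 2, 1, 4, 3, 0]
After 3 (reverse(4, 5)): [5, 2, 1, 4, 0, 3]
After 4 (rotate_left(0, 4, k=4)): [0, 5, 2, 1, 4, 3]
After 5 (swap(3, 4)): [0, 5, 2, 4, 1, 3]
After 6 (rotate_left(3, 5, k=2)): [0, 5, 2, 3, 4, 1]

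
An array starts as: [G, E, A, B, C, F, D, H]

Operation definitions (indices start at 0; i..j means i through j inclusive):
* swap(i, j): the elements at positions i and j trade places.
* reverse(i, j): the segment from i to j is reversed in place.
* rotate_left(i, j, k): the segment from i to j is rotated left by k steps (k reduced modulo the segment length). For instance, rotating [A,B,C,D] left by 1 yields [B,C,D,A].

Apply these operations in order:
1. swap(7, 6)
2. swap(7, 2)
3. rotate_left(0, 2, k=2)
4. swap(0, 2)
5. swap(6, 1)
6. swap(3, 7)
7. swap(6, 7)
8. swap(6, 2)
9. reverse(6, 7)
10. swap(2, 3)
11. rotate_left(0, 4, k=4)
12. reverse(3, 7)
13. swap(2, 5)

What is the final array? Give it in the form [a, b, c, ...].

After 1 (swap(7, 6)): [G, E, A, B, C, F, H, D]
After 2 (swap(7, 2)): [G, E, D, B, C, F, H, A]
After 3 (rotate_left(0, 2, k=2)): [D, G, E, B, C, F, H, A]
After 4 (swap(0, 2)): [E, G, D, B, C, F, H, A]
After 5 (swap(6, 1)): [E, H, D, B, C, F, G, A]
After 6 (swap(3, 7)): [E, H, D, A, C, F, G, B]
After 7 (swap(6, 7)): [E, H, D, A, C, F, B, G]
After 8 (swap(6, 2)): [E, H, B, A, C, F, D, G]
After 9 (reverse(6, 7)): [E, H, B, A, C, F, G, D]
After 10 (swap(2, 3)): [E, H, A, B, C, F, G, D]
After 11 (rotate_left(0, 4, k=4)): [C, E, H, A, B, F, G, D]
After 12 (reverse(3, 7)): [C, E, H, D, G, F, B, A]
After 13 (swap(2, 5)): [C, E, F, D, G, H, B, A]

Answer: [C, E, F, D, G, H, B, A]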